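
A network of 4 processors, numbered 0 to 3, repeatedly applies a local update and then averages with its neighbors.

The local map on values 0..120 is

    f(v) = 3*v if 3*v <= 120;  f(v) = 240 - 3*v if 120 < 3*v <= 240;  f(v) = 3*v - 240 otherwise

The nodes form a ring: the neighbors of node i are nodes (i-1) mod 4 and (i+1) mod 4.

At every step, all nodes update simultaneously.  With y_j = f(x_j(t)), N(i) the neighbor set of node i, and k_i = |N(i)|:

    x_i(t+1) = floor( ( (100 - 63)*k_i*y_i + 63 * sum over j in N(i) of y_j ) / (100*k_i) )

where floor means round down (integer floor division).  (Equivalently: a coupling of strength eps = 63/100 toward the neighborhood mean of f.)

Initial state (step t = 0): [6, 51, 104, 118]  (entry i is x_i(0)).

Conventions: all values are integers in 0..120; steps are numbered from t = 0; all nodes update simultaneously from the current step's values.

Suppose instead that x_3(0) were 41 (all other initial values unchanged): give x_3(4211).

Answer: x_3(4211) = 37
Key observation: The state at step 19, [36, 36, 36, 37], reappears at step 23: the system is in a cycle of period 4 from step 19 on.  Therefore the state at step 4211 equals the state at step 19 + ((4211 - 19) mod 4) = 19, which is [36, 36, 36, 37].

Derivation:
t=0: [6, 51, 104, 41]
t=1: [70, 60, 90, 71]
t=2: [38, 41, 38, 28]
t=3: [105, 115, 105, 102]
t=4: [81, 86, 81, 71]
t=5: [15, 8, 15, 11]
t=6: [34, 37, 34, 40]
t=7: [110, 105, 110, 108]
t=8: [83, 84, 83, 87]
t=9: [13, 10, 13, 13]
t=10: [36, 35, 36, 39]
t=11: [109, 106, 109, 111]
t=12: [86, 83, 86, 89]
t=13: [18, 14, 18, 21]
t=14: [53, 49, 53, 57]
t=15: [81, 85, 81, 76]
t=16: [9, 7, 9, 6]
t=17: [22, 24, 22, 23]
t=18: [68, 68, 68, 67]
t=19: [36, 36, 36, 37]
t=20: [108, 108, 108, 109]
t=21: [84, 84, 84, 85]
t=22: [12, 12, 12, 13]
t=23: [36, 36, 36, 37]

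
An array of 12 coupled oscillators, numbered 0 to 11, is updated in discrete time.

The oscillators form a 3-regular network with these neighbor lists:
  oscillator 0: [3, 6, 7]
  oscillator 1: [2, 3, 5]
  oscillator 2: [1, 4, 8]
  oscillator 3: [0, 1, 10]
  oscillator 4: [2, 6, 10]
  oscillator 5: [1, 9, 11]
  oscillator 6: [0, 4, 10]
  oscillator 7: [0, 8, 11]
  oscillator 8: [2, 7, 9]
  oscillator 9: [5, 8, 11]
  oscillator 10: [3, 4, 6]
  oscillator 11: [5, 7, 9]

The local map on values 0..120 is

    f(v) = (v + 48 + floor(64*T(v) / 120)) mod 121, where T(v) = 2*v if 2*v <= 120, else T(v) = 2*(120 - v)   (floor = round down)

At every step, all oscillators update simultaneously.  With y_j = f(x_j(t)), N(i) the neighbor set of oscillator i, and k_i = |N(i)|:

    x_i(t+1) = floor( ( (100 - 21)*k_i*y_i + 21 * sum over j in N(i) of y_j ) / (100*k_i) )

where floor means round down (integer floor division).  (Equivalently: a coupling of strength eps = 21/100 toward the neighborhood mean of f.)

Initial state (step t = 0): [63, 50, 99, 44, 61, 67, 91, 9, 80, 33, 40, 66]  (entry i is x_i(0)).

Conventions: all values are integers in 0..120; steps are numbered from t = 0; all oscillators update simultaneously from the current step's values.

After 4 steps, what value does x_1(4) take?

Simulating step by step:
t=0: [63, 50, 99, 44, 61, 67, 91, 9, 80, 33, 40, 66]
t=1: [48, 31, 46, 19, 46, 53, 45, 62, 54, 102, 15, 55]
t=2: [31, 98, 29, 83, 25, 42, 24, 46, 38, 45, 71, 40]
t=3: [100, 49, 95, 53, 95, 15, 94, 26, 14, 17, 56, 10]
t=4: [50, 33, 48, 36, 47, 74, 47, 93, 76, 81, 42, 72]

Answer: x_1(4) = 33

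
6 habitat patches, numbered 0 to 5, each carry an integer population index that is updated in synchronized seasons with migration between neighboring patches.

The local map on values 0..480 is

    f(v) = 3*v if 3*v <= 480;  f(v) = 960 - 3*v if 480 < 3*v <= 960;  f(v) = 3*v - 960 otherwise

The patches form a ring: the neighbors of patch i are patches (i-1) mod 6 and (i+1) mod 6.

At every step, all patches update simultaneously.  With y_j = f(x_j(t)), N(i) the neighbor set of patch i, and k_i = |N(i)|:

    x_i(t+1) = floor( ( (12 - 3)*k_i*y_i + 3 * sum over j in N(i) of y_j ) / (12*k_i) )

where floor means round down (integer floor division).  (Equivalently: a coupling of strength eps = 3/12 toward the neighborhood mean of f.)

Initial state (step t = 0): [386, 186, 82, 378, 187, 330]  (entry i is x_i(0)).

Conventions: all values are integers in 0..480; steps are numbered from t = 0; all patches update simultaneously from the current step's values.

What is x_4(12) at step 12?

Simulating step by step:
t=0: [386, 186, 82, 378, 187, 330]
t=1: [202, 357, 256, 211, 324, 97]
t=2: [315, 151, 198, 270, 86, 264]
t=3: [88, 387, 349, 190, 233, 160]
t=4: [283, 194, 139, 336, 304, 425]
t=5: [169, 349, 366, 94, 81, 256]
t=6: [374, 139, 149, 259, 241, 231]
t=7: [207, 388, 410, 222, 234, 250]
t=8: [306, 229, 264, 286, 256, 232]
t=9: [98, 231, 172, 121, 189, 227]
t=10: [288, 292, 411, 376, 375, 295]
t=11: [91, 109, 236, 180, 154, 88]
t=12: [278, 310, 282, 404, 432, 289]

Answer: x_4(12) = 432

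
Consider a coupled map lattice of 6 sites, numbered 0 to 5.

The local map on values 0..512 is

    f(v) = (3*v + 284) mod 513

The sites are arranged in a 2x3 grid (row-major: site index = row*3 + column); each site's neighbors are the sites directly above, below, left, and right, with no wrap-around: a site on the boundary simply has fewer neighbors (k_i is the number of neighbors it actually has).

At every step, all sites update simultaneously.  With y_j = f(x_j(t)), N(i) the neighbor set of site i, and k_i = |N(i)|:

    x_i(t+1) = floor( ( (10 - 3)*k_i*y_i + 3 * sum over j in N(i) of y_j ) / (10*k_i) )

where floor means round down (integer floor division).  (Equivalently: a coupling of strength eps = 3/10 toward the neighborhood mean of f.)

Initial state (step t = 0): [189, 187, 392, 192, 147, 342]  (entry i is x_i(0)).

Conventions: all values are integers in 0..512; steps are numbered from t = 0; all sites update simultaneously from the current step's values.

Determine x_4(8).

Answer: x_4(8) = 81

Derivation:
t=0: [189, 187, 392, 192, 147, 342]
t=1: [338, 330, 396, 325, 244, 295]
t=2: [262, 295, 370, 279, 414, 242]
t=3: [66, 191, 353, 148, 423, 478]
t=4: [421, 322, 300, 224, 83, 174]
t=5: [105, 175, 188, 314, 110, 231]
t=6: [134, 259, 348, 168, 166, 390]
t=7: [167, 98, 280, 258, 262, 385]
t=8: [204, 86, 140, 69, 81, 310]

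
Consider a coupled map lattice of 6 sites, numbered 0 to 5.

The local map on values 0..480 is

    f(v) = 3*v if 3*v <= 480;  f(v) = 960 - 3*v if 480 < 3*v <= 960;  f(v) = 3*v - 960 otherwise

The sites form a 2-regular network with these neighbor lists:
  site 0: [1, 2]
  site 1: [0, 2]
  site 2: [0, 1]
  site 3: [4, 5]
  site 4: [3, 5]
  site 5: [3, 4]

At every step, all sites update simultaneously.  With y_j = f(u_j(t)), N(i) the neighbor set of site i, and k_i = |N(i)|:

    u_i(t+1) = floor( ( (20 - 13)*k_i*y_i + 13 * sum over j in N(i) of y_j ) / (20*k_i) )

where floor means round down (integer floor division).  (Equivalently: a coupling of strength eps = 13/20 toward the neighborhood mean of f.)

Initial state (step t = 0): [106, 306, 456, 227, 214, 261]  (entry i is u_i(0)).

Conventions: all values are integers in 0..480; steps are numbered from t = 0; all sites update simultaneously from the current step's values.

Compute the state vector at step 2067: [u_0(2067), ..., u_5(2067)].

Answer: [324, 325, 324, 432, 432, 433]
Key observation: The state at step 10, [108, 109, 108, 144, 144, 145], reappears at step 14: the system is in a cycle of period 4 from step 10 on.  Therefore the state at step 2067 equals the state at step 10 + ((2067 - 10) mod 4) = 11, which is [324, 325, 324, 432, 432, 433].

Derivation:
t=0: [106, 306, 456, 227, 214, 261]
t=1: [257, 250, 259, 258, 259, 255]
t=2: [193, 194, 193, 187, 187, 188]
t=3: [380, 379, 380, 398, 398, 397]
t=4: [179, 178, 179, 233, 233, 232]
t=5: [423, 424, 423, 261, 261, 262]
t=6: [309, 310, 309, 176, 176, 175]
t=7: [32, 31, 32, 432, 432, 433]
t=8: [95, 94, 95, 336, 336, 337]
t=9: [284, 283, 284, 48, 48, 49]
t=10: [108, 109, 108, 144, 144, 145]
t=11: [324, 325, 324, 432, 432, 433]
t=12: [12, 13, 12, 336, 336, 337]
t=13: [36, 37, 36, 48, 48, 49]
t=14: [108, 109, 108, 144, 144, 145]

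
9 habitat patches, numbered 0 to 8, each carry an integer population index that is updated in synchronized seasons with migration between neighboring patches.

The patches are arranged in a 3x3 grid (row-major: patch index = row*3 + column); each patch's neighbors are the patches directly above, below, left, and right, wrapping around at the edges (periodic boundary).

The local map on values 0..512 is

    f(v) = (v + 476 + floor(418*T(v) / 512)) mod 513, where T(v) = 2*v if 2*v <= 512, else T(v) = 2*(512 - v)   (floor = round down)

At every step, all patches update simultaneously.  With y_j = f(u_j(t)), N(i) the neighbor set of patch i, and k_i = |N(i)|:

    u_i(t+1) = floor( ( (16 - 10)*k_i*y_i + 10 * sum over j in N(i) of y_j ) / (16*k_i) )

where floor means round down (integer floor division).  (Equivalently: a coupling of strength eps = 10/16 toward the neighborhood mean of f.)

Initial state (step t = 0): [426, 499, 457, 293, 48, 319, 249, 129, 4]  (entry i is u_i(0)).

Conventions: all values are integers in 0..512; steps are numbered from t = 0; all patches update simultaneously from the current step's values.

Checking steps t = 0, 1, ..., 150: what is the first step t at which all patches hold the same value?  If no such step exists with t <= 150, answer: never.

Answer: never
Key observation: The state at step 31 reappears at step 35 — the system is in a cycle of period 4 from step 31 on.  No step 0..35 is synchronized, and the cycle repeats forever, so no step up to 150 (or ever) has all patches equal.

Derivation:
t=0: [426, 499, 457, 293, 48, 319, 249, 129, 4]  (not all equal)
t=1: [193, 324, 357, 83, 184, 216, 180, 294, 338]  (not all equal)
t=2: [294, 198, 122, 282, 226, 125, 292, 198, 122]  (not all equal)
t=3: [189, 324, 287, 124, 230, 222, 190, 324, 287]  (not all equal)
t=4: [318, 139, 144, 266, 96, 99, 319, 139, 145]  (not all equal)
t=5: [167, 274, 281, 138, 236, 242, 167, 274, 281]  (not all equal)
t=6: [298, 150, 151, 272, 126, 128, 298, 150, 151]  (not all equal)
t=7: [181, 307, 309, 165, 286, 288, 181, 307, 309]  (not all equal)
t=8: [323, 147, 146, 318, 145, 145, 323, 147, 146]  (not all equal)
t=9: [165, 306, 305, 164, 305, 304, 165, 306, 305]  (not all equal)
t=10: [301, 139, 139, 300, 139, 139, 301, 139, 139]  (not all equal)
t=11: [167, 291, 291, 168, 291, 291, 167, 291, 291]  (not all equal)
t=12: [308, 148, 148, 309, 148, 148, 308, 148, 148]  (not all equal)
t=13: [172, 311, 311, 172, 311, 311, 172, 311, 311]  (not all equal)
t=14: [313, 139, 139, 313, 139, 139, 313, 139, 139]  (not all equal)
t=15: [162, 290, 290, 162, 290, 290, 162, 290, 290]  (not all equal)
t=16: [299, 146, 146, 299, 146, 146, 299, 146, 146]  (not all equal)
t=17: [174, 307, 307, 174, 307, 307, 174, 307, 307]  (not all equal)
t=18: [317, 142, 142, 317, 142, 142, 317, 142, 142]  (not all equal)
t=19: [163, 296, 296, 163, 296, 296, 163, 296, 296]  (not all equal)
t=20: [300, 143, 143, 300, 143, 143, 300, 143, 143]  (not all equal)
t=21: [171, 301, 301, 171, 301, 301, 171, 301, 301]  (not all equal)
t=22: [313, 144, 144, 313, 144, 144, 313, 144, 144]  (not all equal)
t=23: [166, 302, 302, 166, 302, 302, 166, 302, 302]  (not all equal)
t=24: [304, 141, 141, 304, 141, 141, 304, 141, 141]  (not all equal)
t=25: [168, 296, 296, 168, 296, 296, 168, 296, 296]  (not all equal)
t=26: [309, 145, 145, 309, 145, 145, 309, 145, 145]  (not all equal)
t=27: [169, 304, 304, 169, 304, 304, 169, 304, 304]  (not all equal)
t=28: [308, 142, 142, 308, 142, 142, 308, 142, 142]  (not all equal)
t=29: [167, 297, 297, 167, 297, 297, 167, 297, 297]  (not all equal)
t=30: [307, 145, 145, 307, 145, 145, 307, 145, 145]  (not all equal)
t=31: [170, 304, 304, 170, 304, 304, 170, 304, 304]  (not all equal)
t=32: [310, 142, 142, 310, 142, 142, 310, 142, 142]  (not all equal)
t=33: [166, 297, 297, 166, 297, 297, 166, 297, 297]  (not all equal)
t=34: [305, 145, 145, 305, 145, 145, 305, 145, 145]  (not all equal)
t=35: [170, 304, 304, 170, 304, 304, 170, 304, 304]  (not all equal)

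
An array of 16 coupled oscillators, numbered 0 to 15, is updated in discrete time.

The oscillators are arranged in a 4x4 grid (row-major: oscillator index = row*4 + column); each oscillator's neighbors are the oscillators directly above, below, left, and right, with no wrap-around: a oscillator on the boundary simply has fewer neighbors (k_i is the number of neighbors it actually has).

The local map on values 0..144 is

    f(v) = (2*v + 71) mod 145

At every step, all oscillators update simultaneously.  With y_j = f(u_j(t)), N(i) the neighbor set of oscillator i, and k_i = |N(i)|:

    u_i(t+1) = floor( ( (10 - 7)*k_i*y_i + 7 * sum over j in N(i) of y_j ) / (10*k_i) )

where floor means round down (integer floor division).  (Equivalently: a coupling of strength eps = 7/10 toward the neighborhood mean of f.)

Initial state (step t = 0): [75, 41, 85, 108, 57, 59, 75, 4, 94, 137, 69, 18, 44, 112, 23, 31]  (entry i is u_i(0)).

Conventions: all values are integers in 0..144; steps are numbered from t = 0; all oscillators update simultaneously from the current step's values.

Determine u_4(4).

Answer: u_4(4) = 55

Derivation:
t=0: [75, 41, 85, 108, 57, 59, 75, 4, 94, 137, 69, 18, 44, 112, 23, 31]
t=1: [39, 52, 81, 103, 66, 44, 72, 99, 59, 56, 81, 96, 45, 44, 82, 118]
t=2: [32, 33, 80, 113, 31, 38, 75, 111, 39, 39, 81, 88, 25, 37, 54, 77]
t=3: [135, 93, 77, 33, 72, 61, 54, 44, 61, 17, 64, 70, 37, 37, 49, 71]
t=4: [79, 75, 90, 74, 55, 70, 44, 59, 55, 57, 56, 51, 16, 30, 35, 51]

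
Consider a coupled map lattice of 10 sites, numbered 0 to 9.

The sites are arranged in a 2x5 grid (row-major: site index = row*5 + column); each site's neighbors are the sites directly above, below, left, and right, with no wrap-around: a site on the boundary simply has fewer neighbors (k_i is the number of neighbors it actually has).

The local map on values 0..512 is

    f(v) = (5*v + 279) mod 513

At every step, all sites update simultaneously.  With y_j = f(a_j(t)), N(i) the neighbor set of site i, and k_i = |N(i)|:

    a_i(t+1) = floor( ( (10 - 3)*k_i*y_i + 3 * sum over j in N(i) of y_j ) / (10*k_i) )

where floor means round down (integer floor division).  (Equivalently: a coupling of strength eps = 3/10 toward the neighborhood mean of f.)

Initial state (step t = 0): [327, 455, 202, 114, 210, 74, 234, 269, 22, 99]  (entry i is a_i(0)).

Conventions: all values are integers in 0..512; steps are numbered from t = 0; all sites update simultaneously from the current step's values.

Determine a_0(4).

Simulating step by step:
t=0: [327, 455, 202, 114, 210, 74, 234, 269, 22, 99]
t=1: [358, 457, 276, 330, 301, 214, 368, 167, 340, 286]
t=2: [137, 378, 183, 353, 255, 238, 139, 124, 372, 221]
t=3: [399, 189, 218, 380, 139, 446, 417, 341, 185, 265]
t=4: [253, 226, 317, 187, 351, 400, 328, 394, 188, 141]

Answer: a_0(4) = 253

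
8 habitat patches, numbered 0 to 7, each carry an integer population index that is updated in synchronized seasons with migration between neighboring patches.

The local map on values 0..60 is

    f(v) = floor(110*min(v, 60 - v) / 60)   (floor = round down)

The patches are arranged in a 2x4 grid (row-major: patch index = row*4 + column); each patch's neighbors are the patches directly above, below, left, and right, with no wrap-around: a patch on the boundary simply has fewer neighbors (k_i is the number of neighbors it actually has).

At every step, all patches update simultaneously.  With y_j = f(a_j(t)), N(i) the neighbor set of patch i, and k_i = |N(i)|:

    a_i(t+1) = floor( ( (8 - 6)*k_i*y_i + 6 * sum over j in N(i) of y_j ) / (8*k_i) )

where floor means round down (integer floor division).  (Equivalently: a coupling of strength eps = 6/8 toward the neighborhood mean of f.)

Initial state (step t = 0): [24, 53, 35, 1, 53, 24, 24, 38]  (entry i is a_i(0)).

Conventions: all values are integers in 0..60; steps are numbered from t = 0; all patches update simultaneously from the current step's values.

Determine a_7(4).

Answer: a_7(4) = 52

Derivation:
t=0: [24, 53, 35, 1, 53, 24, 24, 38]
t=1: [20, 36, 25, 32, 36, 28, 43, 26]
t=2: [42, 44, 42, 47, 43, 42, 43, 42]
t=3: [30, 32, 29, 30, 32, 31, 32, 28]
t=4: [52, 53, 52, 52, 53, 51, 52, 52]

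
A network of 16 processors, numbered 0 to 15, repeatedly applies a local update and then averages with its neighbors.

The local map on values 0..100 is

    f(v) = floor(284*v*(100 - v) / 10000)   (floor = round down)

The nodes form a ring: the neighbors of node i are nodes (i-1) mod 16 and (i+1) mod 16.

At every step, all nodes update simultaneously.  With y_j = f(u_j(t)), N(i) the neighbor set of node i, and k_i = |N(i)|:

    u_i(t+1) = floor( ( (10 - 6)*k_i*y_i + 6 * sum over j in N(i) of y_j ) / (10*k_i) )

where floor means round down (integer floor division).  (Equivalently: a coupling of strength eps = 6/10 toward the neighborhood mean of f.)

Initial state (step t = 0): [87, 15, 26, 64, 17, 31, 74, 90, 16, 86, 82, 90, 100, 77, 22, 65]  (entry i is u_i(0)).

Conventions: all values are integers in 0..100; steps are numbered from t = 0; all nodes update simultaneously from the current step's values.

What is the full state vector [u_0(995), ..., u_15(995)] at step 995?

Simulating step by step:
t=0: [87, 15, 26, 64, 17, 31, 74, 90, 16, 86, 82, 90, 100, 77, 22, 65]
t=1: [42, 40, 51, 54, 53, 52, 47, 37, 32, 37, 34, 22, 22, 34, 53, 49]
t=2: [69, 68, 69, 70, 70, 70, 68, 65, 64, 63, 59, 52, 52, 60, 67, 69]
t=3: [60, 60, 60, 59, 59, 59, 61, 63, 65, 66, 68, 69, 69, 66, 63, 60]
t=4: [68, 68, 68, 68, 68, 67, 67, 65, 64, 62, 61, 60, 60, 63, 65, 67]
t=5: [61, 61, 61, 61, 61, 61, 62, 63, 65, 66, 67, 67, 67, 66, 64, 62]
t=6: [66, 67, 67, 67, 67, 66, 66, 65, 64, 63, 62, 62, 62, 63, 64, 66]
t=7: [62, 62, 62, 62, 62, 62, 63, 64, 65, 65, 66, 66, 66, 65, 64, 63]
t=8: [66, 66, 66, 66, 66, 66, 65, 65, 64, 63, 63, 63, 63, 64, 65, 65]
t=9: [63, 63, 63, 63, 63, 63, 63, 64, 65, 65, 66, 66, 65, 65, 64, 63]
t=10: [66, 66, 66, 66, 66, 66, 65, 65, 64, 63, 63, 63, 63, 64, 65, 65]

Answer: [63, 63, 63, 63, 63, 63, 63, 64, 65, 65, 66, 66, 65, 65, 64, 63]
Key observation: The state at step 8, [66, 66, 66, 66, 66, 66, 65, 65, 64, 63, 63, 63, 63, 64, 65, 65], reappears at step 10: the system is in a cycle of period 2 from step 8 on.  Therefore the state at step 995 equals the state at step 8 + ((995 - 8) mod 2) = 9, which is [63, 63, 63, 63, 63, 63, 63, 64, 65, 65, 66, 66, 65, 65, 64, 63].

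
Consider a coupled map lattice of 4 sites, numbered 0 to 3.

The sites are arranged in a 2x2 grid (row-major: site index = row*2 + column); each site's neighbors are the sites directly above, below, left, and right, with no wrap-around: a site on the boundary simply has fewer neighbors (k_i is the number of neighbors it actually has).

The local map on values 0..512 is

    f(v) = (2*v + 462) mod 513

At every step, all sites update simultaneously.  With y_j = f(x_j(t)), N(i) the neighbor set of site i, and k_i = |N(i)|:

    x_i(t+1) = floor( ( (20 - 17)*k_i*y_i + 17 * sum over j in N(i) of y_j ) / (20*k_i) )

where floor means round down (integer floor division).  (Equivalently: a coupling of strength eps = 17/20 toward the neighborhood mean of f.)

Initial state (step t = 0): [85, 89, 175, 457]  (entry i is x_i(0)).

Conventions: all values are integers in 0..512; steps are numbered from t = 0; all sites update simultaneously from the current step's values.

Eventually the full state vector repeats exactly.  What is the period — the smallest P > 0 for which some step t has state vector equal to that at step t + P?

Simulating step by step:
t=0: [85, 89, 175, 457]
t=1: [198, 218, 244, 233]
t=2: [401, 380, 388, 411]
t=3: [209, 240, 242, 212]
t=4: [421, 378, 379, 422]
t=5: [205, 265, 266, 206]
t=6: [461, 377, 378, 462]
t=7: [216, 333, 333, 216]
t=8: [143, 339, 339, 143]
t=9: [132, 216, 216, 132]
t=10: [355, 238, 238, 355]
t=11: [383, 187, 187, 383]
t=12: [304, 220, 220, 304]
t=13: [337, 95, 95, 337]
t=14: [134, 114, 114, 134]
t=15: [183, 211, 211, 183]
t=16: [362, 323, 323, 362]
t=17: [93, 148, 148, 93]
t=18: [228, 151, 151, 228]
t=19: [274, 381, 381, 274]
t=20: [242, 452, 452, 242]
t=21: [353, 419, 419, 353]
t=22: [254, 161, 161, 254]
t=23: [298, 429, 429, 298]
t=24: [254, 71, 71, 254]
t=25: [145, 402, 402, 145]
t=26: [239, 239, 239, 239]
t=27: [427, 427, 427, 427]
t=28: [290, 290, 290, 290]
t=29: [16, 16, 16, 16]
t=30: [494, 494, 494, 494]
t=31: [424, 424, 424, 424]
t=32: [284, 284, 284, 284]
t=33: [4, 4, 4, 4]
t=34: [470, 470, 470, 470]
t=35: [376, 376, 376, 376]
t=36: [188, 188, 188, 188]
t=37: [325, 325, 325, 325]
t=38: [86, 86, 86, 86]
t=39: [121, 121, 121, 121]
t=40: [191, 191, 191, 191]
t=41: [331, 331, 331, 331]
t=42: [98, 98, 98, 98]
t=43: [145, 145, 145, 145]
t=44: [239, 239, 239, 239]

Answer: 18
Key observation: The state at step 26, [239, 239, 239, 239], reappears at step 44 — and no state repeats earlier — so the cycle the system enters has period 18.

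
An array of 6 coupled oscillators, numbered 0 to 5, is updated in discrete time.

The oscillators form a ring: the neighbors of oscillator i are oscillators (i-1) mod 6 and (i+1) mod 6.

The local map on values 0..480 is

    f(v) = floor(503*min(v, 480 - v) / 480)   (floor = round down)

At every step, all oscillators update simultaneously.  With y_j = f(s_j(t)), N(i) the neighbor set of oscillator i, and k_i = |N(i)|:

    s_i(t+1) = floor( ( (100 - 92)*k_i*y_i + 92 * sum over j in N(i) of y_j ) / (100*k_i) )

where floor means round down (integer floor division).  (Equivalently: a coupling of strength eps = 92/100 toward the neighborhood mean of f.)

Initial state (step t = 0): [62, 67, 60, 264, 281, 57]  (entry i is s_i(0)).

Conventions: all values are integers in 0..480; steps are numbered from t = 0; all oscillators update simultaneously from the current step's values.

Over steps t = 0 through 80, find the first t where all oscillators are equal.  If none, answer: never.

Answer: 11
Key observation: Synchronization is absorbing here: once all oscillators are equal they stay equal, and step 11 is the first all-equal step.

Derivation:
t=0: [62, 67, 60, 264, 281, 57]  (not all equal)
t=1: [64, 63, 141, 142, 147, 129]  (not all equal)
t=2: [97, 103, 110, 150, 142, 112]  (not all equal)
t=3: [111, 107, 130, 133, 137, 123]  (not all equal)
t=4: [119, 124, 126, 139, 134, 129]  (not all equal)
t=5: [131, 128, 136, 136, 140, 132]  (not all equal)
t=6: [136, 139, 138, 143, 140, 141]  (not all equal)
t=7: [145, 143, 146, 145, 147, 144]  (not all equal)
t=8: [149, 151, 150, 152, 150, 152]  (not all equal)
t=9: [158, 156, 158, 157, 158, 156]  (not all equal)
t=10: [163, 164, 163, 164, 163, 164]  (not all equal)
t=11: [170, 170, 170, 170, 170, 170]  (all equal)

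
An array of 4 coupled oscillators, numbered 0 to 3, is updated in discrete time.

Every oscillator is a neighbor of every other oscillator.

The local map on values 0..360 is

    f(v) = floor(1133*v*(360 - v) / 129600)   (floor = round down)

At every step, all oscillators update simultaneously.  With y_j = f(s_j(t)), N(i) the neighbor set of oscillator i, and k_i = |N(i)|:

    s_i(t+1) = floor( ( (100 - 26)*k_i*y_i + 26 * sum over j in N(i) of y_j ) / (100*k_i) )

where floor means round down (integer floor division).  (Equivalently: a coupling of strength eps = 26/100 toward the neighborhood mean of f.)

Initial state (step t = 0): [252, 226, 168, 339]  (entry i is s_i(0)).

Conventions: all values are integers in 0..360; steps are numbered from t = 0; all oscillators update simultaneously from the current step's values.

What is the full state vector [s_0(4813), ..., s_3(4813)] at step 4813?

Simulating step by step:
t=0: [252, 226, 168, 339]
t=1: [227, 245, 256, 113]
t=2: [257, 246, 236, 244]
t=3: [235, 244, 251, 246]
t=4: [252, 246, 241, 245]
t=5: [239, 244, 248, 245]
t=6: [250, 246, 243, 246]
t=7: [241, 244, 246, 244]
t=8: [249, 247, 245, 247]
t=9: [241, 243, 245, 243]
t=10: [249, 248, 246, 248]
t=11: [241, 242, 244, 242]
t=12: [249, 248, 247, 248]
t=13: [241, 242, 243, 242]
t=14: [249, 249, 248, 249]
t=15: [241, 241, 241, 241]
t=16: [250, 250, 250, 250]
t=17: [240, 240, 240, 240]
t=18: [251, 251, 251, 251]
t=19: [239, 239, 239, 239]
t=20: [252, 252, 252, 252]
t=21: [237, 237, 237, 237]
t=22: [254, 254, 254, 254]
t=23: [235, 235, 235, 235]
t=24: [256, 256, 256, 256]
t=25: [232, 232, 232, 232]
t=26: [259, 259, 259, 259]
t=27: [228, 228, 228, 228]
t=28: [263, 263, 263, 263]
t=29: [223, 223, 223, 223]
t=30: [267, 267, 267, 267]
t=31: [217, 217, 217, 217]
t=32: [271, 271, 271, 271]
t=33: [210, 210, 210, 210]
t=34: [275, 275, 275, 275]
t=35: [204, 204, 204, 204]
t=36: [278, 278, 278, 278]
t=37: [199, 199, 199, 199]
t=38: [280, 280, 280, 280]
t=39: [195, 195, 195, 195]
t=40: [281, 281, 281, 281]
t=41: [194, 194, 194, 194]
t=42: [281, 281, 281, 281]

Answer: [194, 194, 194, 194]
Key observation: The state at step 40, [281, 281, 281, 281], reappears at step 42: the system is in a cycle of period 2 from step 40 on.  Therefore the state at step 4813 equals the state at step 40 + ((4813 - 40) mod 2) = 41, which is [194, 194, 194, 194].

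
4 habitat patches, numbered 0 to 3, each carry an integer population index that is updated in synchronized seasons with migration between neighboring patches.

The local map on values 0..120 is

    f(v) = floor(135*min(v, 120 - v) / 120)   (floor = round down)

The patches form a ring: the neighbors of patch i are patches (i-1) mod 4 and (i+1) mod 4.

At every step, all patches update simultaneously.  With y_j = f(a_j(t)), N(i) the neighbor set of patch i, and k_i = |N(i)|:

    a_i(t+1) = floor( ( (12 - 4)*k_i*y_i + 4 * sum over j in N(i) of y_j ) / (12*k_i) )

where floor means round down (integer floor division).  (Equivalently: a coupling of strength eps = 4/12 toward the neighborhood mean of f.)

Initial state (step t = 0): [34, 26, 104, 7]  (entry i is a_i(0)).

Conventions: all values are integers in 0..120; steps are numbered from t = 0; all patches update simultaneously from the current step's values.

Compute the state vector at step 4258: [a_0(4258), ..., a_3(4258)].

Answer: [64, 64, 64, 64]
Key observation: The state at step 12, [64, 64, 64, 64], reappears at step 14: the system is in a cycle of period 2 from step 12 on.  Therefore the state at step 4258 equals the state at step 12 + ((4258 - 12) mod 2) = 12, which is [64, 64, 64, 64].

Derivation:
t=0: [34, 26, 104, 7]
t=1: [31, 28, 18, 14]
t=2: [30, 29, 21, 19]
t=3: [30, 30, 24, 23]
t=4: [31, 32, 27, 26]
t=5: [33, 34, 30, 30]
t=6: [36, 37, 33, 33]
t=7: [39, 40, 37, 37]
t=8: [43, 44, 41, 41]
t=9: [47, 48, 46, 46]
t=10: [52, 53, 51, 51]
t=11: [58, 58, 57, 57]
t=12: [64, 64, 64, 64]
t=13: [63, 63, 63, 63]
t=14: [64, 64, 64, 64]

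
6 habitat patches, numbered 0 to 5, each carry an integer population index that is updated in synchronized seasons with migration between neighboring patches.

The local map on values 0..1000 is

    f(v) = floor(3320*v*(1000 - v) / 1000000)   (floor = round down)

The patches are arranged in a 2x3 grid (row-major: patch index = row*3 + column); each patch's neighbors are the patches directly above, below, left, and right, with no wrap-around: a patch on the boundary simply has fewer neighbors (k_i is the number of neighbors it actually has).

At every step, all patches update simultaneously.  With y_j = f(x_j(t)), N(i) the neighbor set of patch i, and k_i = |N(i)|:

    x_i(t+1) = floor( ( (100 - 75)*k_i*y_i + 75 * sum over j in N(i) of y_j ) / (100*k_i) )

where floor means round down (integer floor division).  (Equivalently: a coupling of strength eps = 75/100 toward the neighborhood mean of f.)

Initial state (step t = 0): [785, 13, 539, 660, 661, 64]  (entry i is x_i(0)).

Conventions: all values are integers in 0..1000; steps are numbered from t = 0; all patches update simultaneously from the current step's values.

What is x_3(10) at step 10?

Answer: x_3(10) = 827

Derivation:
t=0: [785, 13, 539, 660, 661, 64]
t=1: [435, 542, 296, 674, 432, 637]
t=2: [786, 786, 769, 793, 783, 756]
t=3: [552, 567, 586, 556, 569, 585]
t=4: [818, 813, 809, 817, 813, 808]
t=5: [498, 503, 510, 498, 504, 510]
t=6: [829, 829, 829, 829, 829, 829]
t=7: [470, 470, 470, 470, 470, 470]
t=8: [827, 827, 827, 827, 827, 827]
t=9: [474, 474, 474, 474, 474, 474]
t=10: [827, 827, 827, 827, 827, 827]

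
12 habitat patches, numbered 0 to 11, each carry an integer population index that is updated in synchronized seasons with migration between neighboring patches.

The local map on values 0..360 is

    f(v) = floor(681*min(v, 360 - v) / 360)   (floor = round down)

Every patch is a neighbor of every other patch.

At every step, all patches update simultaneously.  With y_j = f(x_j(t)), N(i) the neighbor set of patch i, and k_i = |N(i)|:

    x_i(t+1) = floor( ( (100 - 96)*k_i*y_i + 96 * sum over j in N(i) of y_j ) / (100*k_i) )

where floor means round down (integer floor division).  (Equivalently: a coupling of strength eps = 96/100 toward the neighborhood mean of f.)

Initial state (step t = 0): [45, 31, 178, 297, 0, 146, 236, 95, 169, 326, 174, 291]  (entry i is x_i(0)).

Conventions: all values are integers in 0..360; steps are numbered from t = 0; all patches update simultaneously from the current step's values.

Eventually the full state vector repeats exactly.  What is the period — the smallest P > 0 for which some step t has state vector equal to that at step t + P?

Simulating step by step:
t=0: [45, 31, 178, 297, 0, 146, 236, 95, 169, 326, 174, 291]
t=1: [181, 183, 169, 180, 185, 172, 174, 177, 170, 182, 170, 179]
t=2: [330, 330, 331, 330, 330, 330, 330, 330, 330, 330, 330, 330]
t=3: [55, 55, 55, 55, 55, 55, 55, 55, 55, 55, 55, 55]
t=4: [104, 104, 104, 104, 104, 104, 104, 104, 104, 104, 104, 104]
t=5: [196, 196, 196, 196, 196, 196, 196, 196, 196, 196, 196, 196]
t=6: [310, 310, 310, 310, 310, 310, 310, 310, 310, 310, 310, 310]
t=7: [94, 94, 94, 94, 94, 94, 94, 94, 94, 94, 94, 94]
t=8: [177, 177, 177, 177, 177, 177, 177, 177, 177, 177, 177, 177]
t=9: [334, 334, 334, 334, 334, 334, 334, 334, 334, 334, 334, 334]
t=10: [49, 49, 49, 49, 49, 49, 49, 49, 49, 49, 49, 49]
t=11: [92, 92, 92, 92, 92, 92, 92, 92, 92, 92, 92, 92]
t=12: [174, 174, 174, 174, 174, 174, 174, 174, 174, 174, 174, 174]
t=13: [329, 329, 329, 329, 329, 329, 329, 329, 329, 329, 329, 329]
t=14: [58, 58, 58, 58, 58, 58, 58, 58, 58, 58, 58, 58]
t=15: [109, 109, 109, 109, 109, 109, 109, 109, 109, 109, 109, 109]
t=16: [206, 206, 206, 206, 206, 206, 206, 206, 206, 206, 206, 206]
t=17: [291, 291, 291, 291, 291, 291, 291, 291, 291, 291, 291, 291]
t=18: [130, 130, 130, 130, 130, 130, 130, 130, 130, 130, 130, 130]
t=19: [245, 245, 245, 245, 245, 245, 245, 245, 245, 245, 245, 245]
t=20: [217, 217, 217, 217, 217, 217, 217, 217, 217, 217, 217, 217]
t=21: [270, 270, 270, 270, 270, 270, 270, 270, 270, 270, 270, 270]
t=22: [170, 170, 170, 170, 170, 170, 170, 170, 170, 170, 170, 170]
t=23: [321, 321, 321, 321, 321, 321, 321, 321, 321, 321, 321, 321]
t=24: [73, 73, 73, 73, 73, 73, 73, 73, 73, 73, 73, 73]
t=25: [138, 138, 138, 138, 138, 138, 138, 138, 138, 138, 138, 138]
t=26: [261, 261, 261, 261, 261, 261, 261, 261, 261, 261, 261, 261]
t=27: [187, 187, 187, 187, 187, 187, 187, 187, 187, 187, 187, 187]
t=28: [327, 327, 327, 327, 327, 327, 327, 327, 327, 327, 327, 327]
t=29: [62, 62, 62, 62, 62, 62, 62, 62, 62, 62, 62, 62]
t=30: [117, 117, 117, 117, 117, 117, 117, 117, 117, 117, 117, 117]
t=31: [221, 221, 221, 221, 221, 221, 221, 221, 221, 221, 221, 221]
t=32: [262, 262, 262, 262, 262, 262, 262, 262, 262, 262, 262, 262]
t=33: [185, 185, 185, 185, 185, 185, 185, 185, 185, 185, 185, 185]
t=34: [331, 331, 331, 331, 331, 331, 331, 331, 331, 331, 331, 331]
t=35: [54, 54, 54, 54, 54, 54, 54, 54, 54, 54, 54, 54]
t=36: [102, 102, 102, 102, 102, 102, 102, 102, 102, 102, 102, 102]
t=37: [192, 192, 192, 192, 192, 192, 192, 192, 192, 192, 192, 192]
t=38: [317, 317, 317, 317, 317, 317, 317, 317, 317, 317, 317, 317]
t=39: [81, 81, 81, 81, 81, 81, 81, 81, 81, 81, 81, 81]
t=40: [153, 153, 153, 153, 153, 153, 153, 153, 153, 153, 153, 153]
t=41: [289, 289, 289, 289, 289, 289, 289, 289, 289, 289, 289, 289]
t=42: [134, 134, 134, 134, 134, 134, 134, 134, 134, 134, 134, 134]
t=43: [253, 253, 253, 253, 253, 253, 253, 253, 253, 253, 253, 253]
t=44: [202, 202, 202, 202, 202, 202, 202, 202, 202, 202, 202, 202]
t=45: [298, 298, 298, 298, 298, 298, 298, 298, 298, 298, 298, 298]
t=46: [117, 117, 117, 117, 117, 117, 117, 117, 117, 117, 117, 117]

Answer: 16
Key observation: The state at step 30, [117, 117, 117, 117, 117, 117, 117, 117, 117, 117, 117, 117], reappears at step 46 — and no state repeats earlier — so the cycle the system enters has period 16.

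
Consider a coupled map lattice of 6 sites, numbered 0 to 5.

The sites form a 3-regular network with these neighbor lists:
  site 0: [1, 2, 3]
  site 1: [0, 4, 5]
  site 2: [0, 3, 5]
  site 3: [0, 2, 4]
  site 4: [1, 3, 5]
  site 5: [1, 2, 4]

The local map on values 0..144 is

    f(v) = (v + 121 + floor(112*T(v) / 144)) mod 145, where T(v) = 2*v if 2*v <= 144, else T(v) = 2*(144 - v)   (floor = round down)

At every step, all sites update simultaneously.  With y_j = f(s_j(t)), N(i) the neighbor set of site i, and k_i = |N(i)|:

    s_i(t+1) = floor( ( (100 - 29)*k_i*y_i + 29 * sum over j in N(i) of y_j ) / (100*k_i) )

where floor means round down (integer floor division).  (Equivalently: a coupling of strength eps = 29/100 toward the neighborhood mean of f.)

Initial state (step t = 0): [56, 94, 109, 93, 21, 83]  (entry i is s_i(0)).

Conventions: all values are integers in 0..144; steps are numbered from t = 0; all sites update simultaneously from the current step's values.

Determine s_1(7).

Answer: s_1(7) = 25

Derivation:
t=0: [56, 94, 109, 93, 21, 83]
t=1: [98, 16, 111, 29, 21, 22]
t=2: [19, 17, 105, 51, 30, 40]
t=3: [42, 28, 120, 96, 56, 75]
t=4: [76, 54, 103, 33, 90, 38]
t=5: [39, 89, 114, 57, 27, 77]
t=6: [78, 16, 116, 110, 45, 26]
t=7: [35, 25, 114, 120, 83, 53]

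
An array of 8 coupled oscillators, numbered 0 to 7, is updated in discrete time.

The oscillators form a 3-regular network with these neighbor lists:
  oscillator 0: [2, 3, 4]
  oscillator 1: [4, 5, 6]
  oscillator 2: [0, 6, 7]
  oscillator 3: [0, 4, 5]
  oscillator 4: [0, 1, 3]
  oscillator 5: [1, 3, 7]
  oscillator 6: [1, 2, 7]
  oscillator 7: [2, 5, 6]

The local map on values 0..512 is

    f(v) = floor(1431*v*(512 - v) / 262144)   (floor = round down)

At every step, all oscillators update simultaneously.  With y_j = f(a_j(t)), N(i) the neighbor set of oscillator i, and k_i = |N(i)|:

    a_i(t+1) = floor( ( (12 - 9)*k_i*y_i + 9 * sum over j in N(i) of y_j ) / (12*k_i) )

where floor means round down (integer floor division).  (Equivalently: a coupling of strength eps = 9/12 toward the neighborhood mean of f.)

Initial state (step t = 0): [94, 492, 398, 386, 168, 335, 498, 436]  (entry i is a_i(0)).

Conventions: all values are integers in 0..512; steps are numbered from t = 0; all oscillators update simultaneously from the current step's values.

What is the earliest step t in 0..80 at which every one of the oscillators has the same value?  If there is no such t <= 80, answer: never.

Answer: never
Key observation: The state at step 7 reappears at step 9 — the system is in a cycle of period 2 from step 7 on.  No step 0..9 is synchronized, and the cycle repeats forever, so no step up to 80 (or ever) has all oscillators equal.

Derivation:
t=0: [94, 492, 398, 386, 168, 335, 498, 436]  (not all equal)
t=1: [260, 182, 169, 279, 211, 205, 129, 197]  (not all equal)
t=2: [343, 321, 320, 350, 346, 340, 312, 316]  (not all equal)
t=3: [318, 326, 332, 314, 318, 325, 336, 333]  (not all equal)
t=4: [334, 330, 327, 335, 335, 331, 326, 326]  (not all equal)
t=5: [325, 327, 329, 324, 324, 327, 329, 329]  (not all equal)
t=6: [330, 330, 328, 331, 331, 330, 328, 328]  (not all equal)
t=7: [327, 327, 328, 327, 327, 327, 328, 328]  (not all equal)
t=8: [329, 329, 329, 330, 330, 329, 329, 329]  (not all equal)
t=9: [327, 327, 328, 327, 327, 327, 328, 328]  (not all equal)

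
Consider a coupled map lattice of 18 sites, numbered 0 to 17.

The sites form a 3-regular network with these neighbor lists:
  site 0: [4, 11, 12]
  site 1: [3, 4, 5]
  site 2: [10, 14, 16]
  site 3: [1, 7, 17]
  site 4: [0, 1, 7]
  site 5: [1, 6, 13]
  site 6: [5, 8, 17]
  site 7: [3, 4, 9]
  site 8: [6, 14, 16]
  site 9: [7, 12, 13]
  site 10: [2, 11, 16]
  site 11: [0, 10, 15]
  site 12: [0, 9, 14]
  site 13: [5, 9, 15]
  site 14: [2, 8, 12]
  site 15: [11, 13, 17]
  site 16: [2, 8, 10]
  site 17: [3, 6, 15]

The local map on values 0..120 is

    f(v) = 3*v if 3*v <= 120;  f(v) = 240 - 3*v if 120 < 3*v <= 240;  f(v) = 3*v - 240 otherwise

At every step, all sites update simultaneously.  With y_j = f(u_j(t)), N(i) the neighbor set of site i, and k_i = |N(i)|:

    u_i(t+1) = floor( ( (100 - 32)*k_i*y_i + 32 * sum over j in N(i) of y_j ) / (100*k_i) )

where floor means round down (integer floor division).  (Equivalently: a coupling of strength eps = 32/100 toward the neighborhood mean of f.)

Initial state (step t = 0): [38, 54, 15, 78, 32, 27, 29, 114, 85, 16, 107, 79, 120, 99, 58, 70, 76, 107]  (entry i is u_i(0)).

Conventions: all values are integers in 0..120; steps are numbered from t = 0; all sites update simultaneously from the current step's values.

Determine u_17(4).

Answer: u_17(4) = 32

Derivation:
t=0: [38, 54, 15, 78, 32, 27, 29, 114, 85, 16, 107, 79, 120, 99, 58, 70, 76, 107]
t=1: [100, 72, 47, 31, 96, 78, 78, 85, 27, 62, 61, 26, 105, 55, 64, 35, 23, 68]
t=2: [62, 32, 85, 71, 43, 15, 17, 31, 68, 54, 65, 76, 68, 68, 59, 91, 72, 46]
t=3: [53, 84, 24, 49, 101, 50, 54, 86, 39, 70, 36, 22, 45, 41, 52, 38, 26, 81]
t=4: [80, 34, 77, 66, 54, 83, 75, 32, 105, 46, 96, 77, 92, 104, 88, 97, 84, 32]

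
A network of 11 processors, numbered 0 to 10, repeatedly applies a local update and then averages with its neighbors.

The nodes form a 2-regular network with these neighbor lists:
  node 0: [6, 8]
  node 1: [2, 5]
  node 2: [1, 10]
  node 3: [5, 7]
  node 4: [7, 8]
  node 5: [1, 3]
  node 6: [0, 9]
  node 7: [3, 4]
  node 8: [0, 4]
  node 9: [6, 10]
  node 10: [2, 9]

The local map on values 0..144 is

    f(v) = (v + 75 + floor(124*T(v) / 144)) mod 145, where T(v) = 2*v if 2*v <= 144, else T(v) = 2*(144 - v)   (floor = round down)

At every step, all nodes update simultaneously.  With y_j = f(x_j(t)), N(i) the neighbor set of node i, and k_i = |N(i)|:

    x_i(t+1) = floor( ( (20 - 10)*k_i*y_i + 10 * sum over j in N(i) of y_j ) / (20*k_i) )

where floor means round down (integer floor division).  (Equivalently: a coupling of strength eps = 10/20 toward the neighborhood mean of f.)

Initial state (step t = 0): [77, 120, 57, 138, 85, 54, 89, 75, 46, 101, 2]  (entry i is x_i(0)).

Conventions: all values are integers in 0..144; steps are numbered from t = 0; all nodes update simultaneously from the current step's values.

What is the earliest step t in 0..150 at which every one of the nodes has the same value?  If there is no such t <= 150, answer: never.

Simulating step by step:
t=0: [77, 120, 57, 138, 85, 54, 89, 75, 46, 101, 2]  (not all equal)
t=1: [103, 86, 85, 89, 102, 80, 113, 110, 87, 100, 87]  (not all equal)
t=2: [104, 116, 115, 111, 105, 117, 100, 103, 109, 105, 112]  (not all equal)
t=3: [102, 93, 94, 97, 101, 94, 103, 101, 100, 101, 97]  (not all equal)
t=4: [104, 110, 109, 107, 105, 109, 103, 105, 104, 105, 107]  (not all equal)
t=5: [102, 98, 99, 100, 102, 99, 102, 101, 102, 101, 100]  (not all equal)
t=6: [104, 106, 106, 105, 104, 106, 104, 104, 104, 104, 105]  (not all equal)
t=7: [102, 101, 101, 101, 102, 101, 102, 102, 102, 102, 101]  (not all equal)
t=8: [104, 105, 105, 104, 104, 105, 104, 104, 104, 104, 104]  (not all equal)
t=9: [102, 102, 102, 102, 102, 102, 102, 102, 102, 102, 102]  (all equal)

Answer: 9
Key observation: Synchronization is absorbing here: once all nodes are equal they stay equal, and step 9 is the first all-equal step.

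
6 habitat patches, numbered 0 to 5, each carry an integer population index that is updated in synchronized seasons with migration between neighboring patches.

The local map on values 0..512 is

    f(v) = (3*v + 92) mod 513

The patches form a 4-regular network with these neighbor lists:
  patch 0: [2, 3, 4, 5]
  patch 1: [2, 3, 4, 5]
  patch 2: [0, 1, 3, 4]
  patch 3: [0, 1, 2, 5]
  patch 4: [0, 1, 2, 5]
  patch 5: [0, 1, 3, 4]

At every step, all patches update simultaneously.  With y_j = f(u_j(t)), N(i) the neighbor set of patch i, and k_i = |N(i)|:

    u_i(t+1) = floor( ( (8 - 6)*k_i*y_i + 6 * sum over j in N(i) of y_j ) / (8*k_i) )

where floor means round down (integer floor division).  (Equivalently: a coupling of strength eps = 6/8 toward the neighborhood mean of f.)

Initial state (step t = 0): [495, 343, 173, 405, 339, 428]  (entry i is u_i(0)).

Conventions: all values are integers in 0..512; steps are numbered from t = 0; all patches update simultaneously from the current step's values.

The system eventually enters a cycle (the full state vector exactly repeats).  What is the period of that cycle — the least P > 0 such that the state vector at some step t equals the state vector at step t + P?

Answer: 18
Key observation: The state at step 20, [234, 234, 233, 236, 233, 236], reappears at step 38 — and no state repeats earlier — so the cycle the system enters has period 18.

Derivation:
t=0: [495, 343, 173, 405, 339, 428]
t=1: [161, 176, 117, 179, 129, 180]
t=2: [232, 243, 254, 166, 256, 173]
t=3: [230, 238, 274, 210, 278, 213]
t=4: [299, 305, 322, 273, 324, 276]
t=5: [283, 287, 271, 363, 273, 365]
t=6: [314, 317, 364, 305, 365, 306]
t=7: [247, 249, 167, 251, 167, 251]
t=8: [234, 236, 218, 281, 218, 281]
t=9: [315, 317, 287, 334, 287, 334]
t=10: [193, 194, 210, 117, 210, 117]
t=11: [284, 284, 234, 292, 234, 292]
t=12: [383, 383, 369, 413, 369, 413]
t=13: [233, 233, 213, 246, 213, 246]
t=14: [270, 270, 259, 283, 259, 283]
t=15: [391, 391, 381, 399, 381, 399]
t=16: [236, 236, 230, 243, 230, 243]
t=17: [288, 288, 283, 292, 283, 292]
t=18: [441, 441, 438, 445, 438, 445]
t=19: [390, 390, 387, 392, 387, 392]
t=20: [234, 234, 233, 236, 233, 236]
t=21: [282, 282, 280, 283, 280, 283]
t=22: [423, 423, 422, 425, 422, 425]
t=23: [336, 336, 334, 337, 334, 337]
t=24: [72, 72, 71, 74, 71, 74]
t=25: [309, 309, 307, 310, 307, 310]
t=26: [504, 504, 503, 506, 503, 506]
t=27: [66, 66, 64, 67, 64, 67]
t=28: [288, 288, 287, 290, 287, 290]
t=29: [444, 444, 442, 445, 442, 445]
t=30: [396, 396, 395, 398, 395, 398]
t=31: [255, 255, 253, 256, 253, 256]
t=32: [342, 342, 341, 344, 341, 344]
t=33: [93, 93, 91, 94, 91, 94]
t=34: [369, 369, 368, 371, 368, 371]
t=35: [174, 174, 172, 175, 172, 175]
t=36: [99, 99, 98, 101, 98, 101]
t=37: [390, 390, 388, 391, 388, 391]
t=38: [234, 234, 233, 236, 233, 236]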